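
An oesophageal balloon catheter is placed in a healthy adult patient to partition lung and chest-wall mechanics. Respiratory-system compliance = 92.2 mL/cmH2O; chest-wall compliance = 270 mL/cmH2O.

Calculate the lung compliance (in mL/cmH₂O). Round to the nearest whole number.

1/CL = 1/Crs − 1/Ccw.
1/CL = 1/92.2 − 1/270 = 0.007142.
CL = 140.02 mL/cmH2O.

140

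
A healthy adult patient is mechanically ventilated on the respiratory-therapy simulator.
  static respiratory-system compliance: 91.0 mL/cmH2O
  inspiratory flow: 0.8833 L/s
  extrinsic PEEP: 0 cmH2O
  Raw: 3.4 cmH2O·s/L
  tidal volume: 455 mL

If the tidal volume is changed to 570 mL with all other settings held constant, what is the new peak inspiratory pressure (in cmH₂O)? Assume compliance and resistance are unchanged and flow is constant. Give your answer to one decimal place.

9.3

PIP = Vt/C + R·V̇ + PEEP (constant-flow equation of motion).
Only the elastic term changes: ΔPIP = ΔVt / C = (570 − 455) / 91.0 = 1.264 cmH2O.
Original PIP = 455/91.0 + 3.4×0.8833 + 0 = 8.003 cmH2O; new PIP = 8.003 + (1.264) = 9.267 cmH2O.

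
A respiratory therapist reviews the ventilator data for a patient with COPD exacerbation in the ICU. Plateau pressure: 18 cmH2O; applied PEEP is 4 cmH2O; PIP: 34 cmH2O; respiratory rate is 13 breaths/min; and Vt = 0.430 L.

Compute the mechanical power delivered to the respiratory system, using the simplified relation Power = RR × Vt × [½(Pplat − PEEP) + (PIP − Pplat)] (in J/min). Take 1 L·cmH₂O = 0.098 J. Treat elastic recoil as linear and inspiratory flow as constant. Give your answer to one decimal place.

12.6

Per-breath work = Vt × [½(Pplat−PEEP) + (PIP−Pplat)] = 0.430 × [0.5×14.0 + 16.0] = 0.430 × 23.0 = 9.89 L·cmH2O.
Power = 13 × 9.89 = 128.57 L·cmH2O/min.
× 0.098 J/(L·cmH2O) → 12.6 J/min.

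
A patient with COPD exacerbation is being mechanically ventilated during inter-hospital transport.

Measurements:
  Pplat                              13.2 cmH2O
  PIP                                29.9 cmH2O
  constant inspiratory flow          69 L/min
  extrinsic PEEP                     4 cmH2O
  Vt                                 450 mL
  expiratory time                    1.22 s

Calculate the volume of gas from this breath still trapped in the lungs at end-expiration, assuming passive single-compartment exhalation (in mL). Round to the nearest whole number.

Flow: 69 L/min ÷ 60 = 1.15 L/s.
R = (PIP − Pplat)/V̇ = (29.9 − 13.2) / 1.15 = 16.7/1.15 = 14.522 cmH2O·s/L.
C = Vt/(Pplat − PEEP) = 450.0 / (13.2 − 4) = 450.0/9.2 = 48.913 mL/cmH2O.
τ = R × C = 14.522 × 0.04891 L/cmH2O = 0.7103 s.
Fraction remaining = e^(−Te/τ) = e^(−1.22/0.7103) = 0.1795.
Trapped volume = 450.0 × 0.1795 = 80.775 mL.

81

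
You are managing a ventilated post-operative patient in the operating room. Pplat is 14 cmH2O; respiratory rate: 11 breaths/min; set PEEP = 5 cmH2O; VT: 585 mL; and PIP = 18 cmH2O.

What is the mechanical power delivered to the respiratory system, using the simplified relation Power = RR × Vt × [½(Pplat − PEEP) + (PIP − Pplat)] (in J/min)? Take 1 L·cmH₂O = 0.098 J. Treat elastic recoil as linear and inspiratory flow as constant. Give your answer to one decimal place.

Per-breath work = Vt × [½(Pplat−PEEP) + (PIP−Pplat)] = 0.585 × [0.5×9.0 + 4.0] = 0.585 × 8.5 = 4.973 L·cmH2O.
Power = 11 × 4.973 = 54.703 L·cmH2O/min.
× 0.098 J/(L·cmH2O) → 5.361 J/min.

5.4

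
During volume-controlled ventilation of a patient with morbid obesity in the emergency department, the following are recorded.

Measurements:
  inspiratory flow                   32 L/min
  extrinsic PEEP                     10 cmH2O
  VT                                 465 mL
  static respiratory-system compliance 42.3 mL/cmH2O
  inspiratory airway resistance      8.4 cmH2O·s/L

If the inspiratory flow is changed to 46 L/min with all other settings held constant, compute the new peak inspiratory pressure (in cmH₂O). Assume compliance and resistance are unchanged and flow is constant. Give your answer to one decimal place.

Flow: 32 L/min ÷ 60 = 0.5333 L/s.
New flow: 46 L/min ÷ 60 = 0.7667 L/s.
PIP = Vt/C + R·V̇ + PEEP (constant-flow equation of motion).
Only the resistive term changes: ΔPIP = R × ΔV̇ = 8.4 × (0.7667 − 0.5333) = 8.4 × 0.2334 = 1.961 cmH2O.
Original PIP = 465/42.3 + 8.4×0.5333 + 10 = 25.473 cmH2O; new PIP = 25.473 + (1.961) = 27.434 cmH2O.

27.4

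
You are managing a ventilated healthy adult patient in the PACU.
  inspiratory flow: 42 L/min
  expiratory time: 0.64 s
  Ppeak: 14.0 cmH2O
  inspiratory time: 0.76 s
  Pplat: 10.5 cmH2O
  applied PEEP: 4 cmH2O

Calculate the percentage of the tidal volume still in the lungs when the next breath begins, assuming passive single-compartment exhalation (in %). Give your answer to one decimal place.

20.9

Flow: 42 L/min ÷ 60 = 0.7 L/s.
Vt = flow × Ti = 0.7 L/s × 0.76 s × 1000 mL/L = 532.0 mL.
R = (PIP − Pplat)/V̇ = (14.0 − 10.5) / 0.7 = 3.5/0.7 = 5.0 cmH2O·s/L.
C = Vt/(Pplat − PEEP) = 532.0 / (10.5 − 4) = 532.0/6.5 = 81.846 mL/cmH2O.
τ = R × C = 5.0 × 0.08185 L/cmH2O = 0.4093 s.
Fraction remaining at end-expiration = e^(−Te/τ) = e^(−0.64/0.4093) = 0.2094 → 20.94%.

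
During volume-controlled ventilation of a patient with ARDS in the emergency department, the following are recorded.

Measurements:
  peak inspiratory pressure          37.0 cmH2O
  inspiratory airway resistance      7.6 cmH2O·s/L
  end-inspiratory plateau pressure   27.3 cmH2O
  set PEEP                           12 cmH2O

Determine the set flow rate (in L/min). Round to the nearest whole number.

flow = (PIP − Pplat) / Raw = (37.0 − 27.3) / 7.6 = 1.276 L/s × 60 = 76.56 L/min.

77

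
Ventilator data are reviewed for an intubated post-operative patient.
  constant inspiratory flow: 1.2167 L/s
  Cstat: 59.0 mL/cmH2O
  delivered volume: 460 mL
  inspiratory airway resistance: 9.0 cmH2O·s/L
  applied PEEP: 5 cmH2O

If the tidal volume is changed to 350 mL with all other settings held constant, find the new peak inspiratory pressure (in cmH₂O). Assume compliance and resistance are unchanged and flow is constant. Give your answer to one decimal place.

PIP = Vt/C + R·V̇ + PEEP (constant-flow equation of motion).
Only the elastic term changes: ΔPIP = ΔVt / C = (350 − 460) / 59.0 = -1.864 cmH2O.
Original PIP = 460/59.0 + 9.0×1.2167 + 5 = 23.747 cmH2O; new PIP = 23.747 + (-1.864) = 21.883 cmH2O.

21.9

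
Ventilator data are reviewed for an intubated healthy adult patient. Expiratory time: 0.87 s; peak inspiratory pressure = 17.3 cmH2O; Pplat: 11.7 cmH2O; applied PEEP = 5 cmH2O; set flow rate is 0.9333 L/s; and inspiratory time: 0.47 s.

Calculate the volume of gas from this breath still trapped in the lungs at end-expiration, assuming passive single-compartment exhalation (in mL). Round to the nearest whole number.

Vt = flow × Ti = 0.9333 L/s × 0.47 s × 1000 mL/L = 438.65 mL.
R = (PIP − Pplat)/V̇ = (17.3 − 11.7) / 0.9333 = 5.6/0.9333 = 6.0 cmH2O·s/L.
C = Vt/(Pplat − PEEP) = 438.65 / (11.7 − 5) = 438.65/6.7 = 65.47 mL/cmH2O.
τ = R × C = 6.0 × 0.06547 L/cmH2O = 0.3928 s.
Fraction remaining = e^(−Te/τ) = e^(−0.87/0.3928) = 0.1092.
Trapped volume = 438.65 × 0.1092 = 47.901 mL.

48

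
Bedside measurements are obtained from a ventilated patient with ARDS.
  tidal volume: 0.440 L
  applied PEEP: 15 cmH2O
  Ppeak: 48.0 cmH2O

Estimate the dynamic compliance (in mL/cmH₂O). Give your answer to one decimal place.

13.3

Dynamic compliance = Vt / (PIP − PEEP) = 440 / (48.0 − 15) = 440 / 33.0 = 13.333 mL/cmH2O.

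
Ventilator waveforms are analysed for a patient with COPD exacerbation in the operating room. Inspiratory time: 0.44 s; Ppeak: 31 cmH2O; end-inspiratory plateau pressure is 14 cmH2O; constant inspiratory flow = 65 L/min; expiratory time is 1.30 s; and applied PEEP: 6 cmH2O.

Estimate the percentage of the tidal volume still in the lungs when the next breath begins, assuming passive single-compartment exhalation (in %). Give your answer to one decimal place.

24.9

Flow: 65 L/min ÷ 60 = 1.0833 L/s.
Vt = flow × Ti = 1.0833 L/s × 0.44 s × 1000 mL/L = 476.65 mL.
R = (PIP − Pplat)/V̇ = (31 − 14) / 1.0833 = 17.0/1.0833 = 15.693 cmH2O·s/L.
C = Vt/(Pplat − PEEP) = 476.65 / (14 − 6) = 476.65/8.0 = 59.581 mL/cmH2O.
τ = R × C = 15.693 × 0.05958 L/cmH2O = 0.935 s.
Fraction remaining at end-expiration = e^(−Te/τ) = e^(−1.30/0.935) = 0.249 → 24.9%.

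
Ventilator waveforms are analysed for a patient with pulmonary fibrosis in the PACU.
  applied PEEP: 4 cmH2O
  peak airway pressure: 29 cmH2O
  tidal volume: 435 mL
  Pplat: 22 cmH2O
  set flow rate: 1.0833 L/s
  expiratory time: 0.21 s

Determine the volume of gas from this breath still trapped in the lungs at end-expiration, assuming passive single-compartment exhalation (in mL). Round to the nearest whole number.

113

R = (PIP − Pplat)/V̇ = (29 − 22) / 1.0833 = 7.0/1.0833 = 6.462 cmH2O·s/L.
C = Vt/(Pplat − PEEP) = 435.0 / (22 − 4) = 435.0/18.0 = 24.167 mL/cmH2O.
τ = R × C = 6.462 × 0.02417 L/cmH2O = 0.1562 s.
Fraction remaining = e^(−Te/τ) = e^(−0.21/0.1562) = 0.2607.
Trapped volume = 435.0 × 0.2607 = 113.4 mL.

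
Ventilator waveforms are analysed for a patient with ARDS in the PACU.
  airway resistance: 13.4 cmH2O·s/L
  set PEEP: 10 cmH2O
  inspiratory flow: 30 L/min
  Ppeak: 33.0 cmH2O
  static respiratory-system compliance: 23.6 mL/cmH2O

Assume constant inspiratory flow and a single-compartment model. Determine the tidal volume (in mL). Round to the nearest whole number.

385

Flow: 30 L/min ÷ 60 = 0.5 L/s.
Equation of motion (constant flow): PIP = Vt/C + R·V̇ + PEEP.
Vt/C = PIP − R·V̇ − PEEP = 33.0 − 6.7 − 10 = 16.3 cmH2O.
Vt = C × 16.3 = 23.6 × 16.3 = 384.68 mL.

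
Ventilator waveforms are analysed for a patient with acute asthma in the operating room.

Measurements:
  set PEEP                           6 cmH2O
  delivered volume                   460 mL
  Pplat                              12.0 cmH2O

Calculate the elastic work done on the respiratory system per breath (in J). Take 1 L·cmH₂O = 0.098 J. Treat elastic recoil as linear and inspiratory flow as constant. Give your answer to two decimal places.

Elastic work ≈ ½ × (Pplat − PEEP) × Vt = 0.5 × (12.0 − 6) × 0.460 L = 0.5 × 6.0 × 0.460 = 1.38 L·cmH2O.
× 0.098 J/(L·cmH2O) → 0.1352 J.

0.14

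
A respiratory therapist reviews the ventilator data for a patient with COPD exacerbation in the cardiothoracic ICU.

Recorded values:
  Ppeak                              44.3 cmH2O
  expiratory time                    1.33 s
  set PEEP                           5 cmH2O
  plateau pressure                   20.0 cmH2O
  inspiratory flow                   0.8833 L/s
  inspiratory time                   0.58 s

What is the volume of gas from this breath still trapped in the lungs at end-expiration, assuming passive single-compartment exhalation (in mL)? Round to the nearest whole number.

Vt = flow × Ti = 0.8833 L/s × 0.58 s × 1000 mL/L = 512.31 mL.
R = (PIP − Pplat)/V̇ = (44.3 − 20.0) / 0.8833 = 24.3/0.8833 = 27.51 cmH2O·s/L.
C = Vt/(Pplat − PEEP) = 512.31 / (20.0 − 5) = 512.31/15.0 = 34.154 mL/cmH2O.
τ = R × C = 27.51 × 0.03415 L/cmH2O = 0.9395 s.
Fraction remaining = e^(−Te/τ) = e^(−1.33/0.9395) = 0.2428.
Trapped volume = 512.31 × 0.2428 = 124.39 mL.

124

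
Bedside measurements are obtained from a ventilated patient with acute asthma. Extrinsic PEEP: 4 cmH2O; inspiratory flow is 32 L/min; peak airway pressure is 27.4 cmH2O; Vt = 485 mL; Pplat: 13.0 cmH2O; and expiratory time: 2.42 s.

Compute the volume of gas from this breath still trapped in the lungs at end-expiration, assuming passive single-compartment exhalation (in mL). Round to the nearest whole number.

Flow: 32 L/min ÷ 60 = 0.5333 L/s.
R = (PIP − Pplat)/V̇ = (27.4 − 13.0) / 0.5333 = 14.4/0.5333 = 27.002 cmH2O·s/L.
C = Vt/(Pplat − PEEP) = 485.0 / (13.0 − 4) = 485.0/9.0 = 53.889 mL/cmH2O.
τ = R × C = 27.002 × 0.05389 L/cmH2O = 1.455 s.
Fraction remaining = e^(−Te/τ) = e^(−2.42/1.455) = 0.1895.
Trapped volume = 485.0 × 0.1895 = 91.908 mL.

92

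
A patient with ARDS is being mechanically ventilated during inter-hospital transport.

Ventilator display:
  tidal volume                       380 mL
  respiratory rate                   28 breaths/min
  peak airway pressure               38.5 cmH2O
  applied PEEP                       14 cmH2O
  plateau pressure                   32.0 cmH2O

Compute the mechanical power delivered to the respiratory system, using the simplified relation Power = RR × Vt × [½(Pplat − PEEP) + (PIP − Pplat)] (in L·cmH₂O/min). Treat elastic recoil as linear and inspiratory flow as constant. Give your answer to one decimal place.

164.9

Per-breath work = Vt × [½(Pplat−PEEP) + (PIP−Pplat)] = 0.380 × [0.5×18.0 + 6.5] = 0.380 × 15.5 = 5.89 L·cmH2O.
Power = 28 × 5.89 = 164.92 L·cmH2O/min.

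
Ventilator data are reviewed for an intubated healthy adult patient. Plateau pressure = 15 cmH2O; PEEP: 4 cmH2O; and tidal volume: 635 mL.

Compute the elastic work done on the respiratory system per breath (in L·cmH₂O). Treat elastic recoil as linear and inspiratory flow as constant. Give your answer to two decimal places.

Elastic work ≈ ½ × (Pplat − PEEP) × Vt = 0.5 × (15 − 4) × 0.635 L = 0.5 × 11.0 × 0.635 = 3.493 L·cmH2O.

3.49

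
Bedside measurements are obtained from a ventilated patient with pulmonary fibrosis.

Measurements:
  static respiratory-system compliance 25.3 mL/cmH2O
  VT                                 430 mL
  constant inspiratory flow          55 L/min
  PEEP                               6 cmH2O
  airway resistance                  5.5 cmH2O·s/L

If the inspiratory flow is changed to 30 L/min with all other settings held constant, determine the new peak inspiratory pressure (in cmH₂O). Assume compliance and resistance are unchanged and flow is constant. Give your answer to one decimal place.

Flow: 55 L/min ÷ 60 = 0.9167 L/s.
New flow: 30 L/min ÷ 60 = 0.5 L/s.
PIP = Vt/C + R·V̇ + PEEP (constant-flow equation of motion).
Only the resistive term changes: ΔPIP = R × ΔV̇ = 5.5 × (0.5 − 0.9167) = 5.5 × -0.4167 = -2.292 cmH2O.
Original PIP = 430/25.3 + 5.5×0.9167 + 6 = 28.038 cmH2O; new PIP = 28.038 + (-2.292) = 25.746 cmH2O.

25.7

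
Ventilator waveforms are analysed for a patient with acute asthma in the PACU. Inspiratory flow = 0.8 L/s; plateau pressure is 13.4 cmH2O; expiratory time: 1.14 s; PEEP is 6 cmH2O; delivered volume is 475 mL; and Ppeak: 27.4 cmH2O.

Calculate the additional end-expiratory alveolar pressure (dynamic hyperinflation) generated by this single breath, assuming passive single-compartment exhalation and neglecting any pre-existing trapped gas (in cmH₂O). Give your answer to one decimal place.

R = (PIP − Pplat)/V̇ = (27.4 − 13.4) / 0.8 = 14.0/0.8 = 17.5 cmH2O·s/L.
C = Vt/(Pplat − PEEP) = 475.0 / (13.4 − 6) = 475.0/7.4 = 64.189 mL/cmH2O.
τ = R × C = 17.5 × 0.06419 L/cmH2O = 1.123 s.
Fraction remaining = e^(−Te/τ) = e^(−1.14/1.123) = 0.3624; trapped volume = 475.0 × 0.3624 = 172.14 mL.
Additional alveolar pressure from trapping ≈ V_trapped / C = 172.14 / 64.189 = 2.682 cmH2O.

2.7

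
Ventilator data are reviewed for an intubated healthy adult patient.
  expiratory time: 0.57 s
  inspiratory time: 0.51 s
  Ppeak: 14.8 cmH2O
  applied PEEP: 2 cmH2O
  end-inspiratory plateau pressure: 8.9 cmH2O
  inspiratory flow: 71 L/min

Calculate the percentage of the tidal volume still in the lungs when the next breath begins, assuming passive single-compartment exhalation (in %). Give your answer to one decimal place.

27.1

Flow: 71 L/min ÷ 60 = 1.1833 L/s.
Vt = flow × Ti = 1.1833 L/s × 0.51 s × 1000 mL/L = 603.48 mL.
R = (PIP − Pplat)/V̇ = (14.8 − 8.9) / 1.1833 = 5.9/1.1833 = 4.986 cmH2O·s/L.
C = Vt/(Pplat − PEEP) = 603.48 / (8.9 − 2) = 603.48/6.9 = 87.461 mL/cmH2O.
τ = R × C = 4.986 × 0.08746 L/cmH2O = 0.4361 s.
Fraction remaining at end-expiration = e^(−Te/τ) = e^(−0.57/0.4361) = 0.2706 → 27.06%.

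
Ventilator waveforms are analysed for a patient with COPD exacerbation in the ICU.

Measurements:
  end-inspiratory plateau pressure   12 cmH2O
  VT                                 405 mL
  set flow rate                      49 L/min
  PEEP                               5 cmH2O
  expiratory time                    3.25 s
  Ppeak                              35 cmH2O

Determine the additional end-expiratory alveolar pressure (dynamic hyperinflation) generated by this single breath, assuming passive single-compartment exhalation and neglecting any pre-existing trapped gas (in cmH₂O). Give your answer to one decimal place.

Flow: 49 L/min ÷ 60 = 0.8167 L/s.
R = (PIP − Pplat)/V̇ = (35 − 12) / 0.8167 = 23.0/0.8167 = 28.162 cmH2O·s/L.
C = Vt/(Pplat − PEEP) = 405.0 / (12 − 5) = 405.0/7.0 = 57.857 mL/cmH2O.
τ = R × C = 28.162 × 0.05786 L/cmH2O = 1.629 s.
Fraction remaining = e^(−Te/τ) = e^(−3.25/1.629) = 0.136; trapped volume = 405.0 × 0.136 = 55.08 mL.
Additional alveolar pressure from trapping ≈ V_trapped / C = 55.08 / 57.857 = 0.952 cmH2O.

1.0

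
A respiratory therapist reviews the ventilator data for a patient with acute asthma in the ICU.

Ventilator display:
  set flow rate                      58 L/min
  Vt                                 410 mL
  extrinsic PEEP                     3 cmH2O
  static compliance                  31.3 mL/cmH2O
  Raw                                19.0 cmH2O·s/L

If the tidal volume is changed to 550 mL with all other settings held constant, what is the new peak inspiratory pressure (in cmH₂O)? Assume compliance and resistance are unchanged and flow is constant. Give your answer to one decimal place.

Flow: 58 L/min ÷ 60 = 0.9667 L/s.
PIP = Vt/C + R·V̇ + PEEP (constant-flow equation of motion).
Only the elastic term changes: ΔPIP = ΔVt / C = (550 − 410) / 31.3 = 4.473 cmH2O.
Original PIP = 410/31.3 + 19.0×0.9667 + 3 = 34.466 cmH2O; new PIP = 34.466 + (4.473) = 38.939 cmH2O.

38.9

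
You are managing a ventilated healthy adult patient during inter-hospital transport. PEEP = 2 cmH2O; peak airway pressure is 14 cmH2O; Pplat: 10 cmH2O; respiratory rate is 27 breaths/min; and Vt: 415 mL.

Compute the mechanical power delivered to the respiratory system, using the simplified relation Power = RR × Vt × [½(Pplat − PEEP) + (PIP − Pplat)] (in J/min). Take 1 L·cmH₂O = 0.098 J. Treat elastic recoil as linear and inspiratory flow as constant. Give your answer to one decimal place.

Per-breath work = Vt × [½(Pplat−PEEP) + (PIP−Pplat)] = 0.415 × [0.5×8.0 + 4.0] = 0.415 × 8.0 = 3.32 L·cmH2O.
Power = 27 × 3.32 = 89.64 L·cmH2O/min.
× 0.098 J/(L·cmH2O) → 8.785 J/min.

8.8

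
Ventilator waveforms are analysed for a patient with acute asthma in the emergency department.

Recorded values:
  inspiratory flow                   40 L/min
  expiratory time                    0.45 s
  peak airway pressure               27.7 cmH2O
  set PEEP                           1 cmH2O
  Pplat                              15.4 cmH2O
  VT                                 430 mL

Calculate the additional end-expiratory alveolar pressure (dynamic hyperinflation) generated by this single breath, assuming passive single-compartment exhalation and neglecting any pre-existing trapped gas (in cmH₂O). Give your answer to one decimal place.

Flow: 40 L/min ÷ 60 = 0.6667 L/s.
R = (PIP − Pplat)/V̇ = (27.7 − 15.4) / 0.6667 = 12.3/0.6667 = 18.449 cmH2O·s/L.
C = Vt/(Pplat − PEEP) = 430.0 / (15.4 − 1) = 430.0/14.4 = 29.861 mL/cmH2O.
τ = R × C = 18.449 × 0.02986 L/cmH2O = 0.5509 s.
Fraction remaining = e^(−Te/τ) = e^(−0.45/0.5509) = 0.4418; trapped volume = 430.0 × 0.4418 = 189.97 mL.
Additional alveolar pressure from trapping ≈ V_trapped / C = 189.97 / 29.861 = 6.362 cmH2O.

6.4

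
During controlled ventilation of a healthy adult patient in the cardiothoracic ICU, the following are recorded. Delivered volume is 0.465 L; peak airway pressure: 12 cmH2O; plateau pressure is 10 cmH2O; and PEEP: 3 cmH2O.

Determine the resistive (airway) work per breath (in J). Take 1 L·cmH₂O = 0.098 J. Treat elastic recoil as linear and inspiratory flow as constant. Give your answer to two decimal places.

With constant inspiratory flow the resistive pressure is constant at PIP − Pplat = 12 − 10 = 2.0 cmH2O, so resistive work = 2.0 × 0.465 = 0.93 L·cmH2O.
× 0.098 J/(L·cmH2O) → 0.09114 J.

0.09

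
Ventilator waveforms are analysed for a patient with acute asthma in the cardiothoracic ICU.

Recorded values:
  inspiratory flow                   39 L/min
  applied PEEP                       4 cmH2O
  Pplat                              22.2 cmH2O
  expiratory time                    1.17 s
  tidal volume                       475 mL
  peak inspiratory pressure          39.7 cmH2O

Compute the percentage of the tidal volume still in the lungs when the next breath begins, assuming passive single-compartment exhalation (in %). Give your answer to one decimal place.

Flow: 39 L/min ÷ 60 = 0.65 L/s.
R = (PIP − Pplat)/V̇ = (39.7 − 22.2) / 0.65 = 17.5/0.65 = 26.923 cmH2O·s/L.
C = Vt/(Pplat − PEEP) = 475.0 / (22.2 − 4) = 475.0/18.2 = 26.099 mL/cmH2O.
τ = R × C = 26.923 × 0.0261 L/cmH2O = 0.7027 s.
Fraction remaining at end-expiration = e^(−Te/τ) = e^(−1.17/0.7027) = 0.1892 → 18.92%.

18.9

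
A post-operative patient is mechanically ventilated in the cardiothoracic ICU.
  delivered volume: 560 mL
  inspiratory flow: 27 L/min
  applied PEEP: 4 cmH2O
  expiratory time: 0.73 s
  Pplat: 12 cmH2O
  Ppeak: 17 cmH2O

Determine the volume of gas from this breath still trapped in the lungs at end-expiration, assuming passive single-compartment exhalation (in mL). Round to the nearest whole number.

Flow: 27 L/min ÷ 60 = 0.45 L/s.
R = (PIP − Pplat)/V̇ = (17 − 12) / 0.45 = 5.0/0.45 = 11.111 cmH2O·s/L.
C = Vt/(Pplat − PEEP) = 560.0 / (12 − 4) = 560.0/8.0 = 70.0 mL/cmH2O.
τ = R × C = 11.111 × 0.07 L/cmH2O = 0.7778 s.
Fraction remaining = e^(−Te/τ) = e^(−0.73/0.7778) = 0.3912.
Trapped volume = 560.0 × 0.3912 = 219.07 mL.

219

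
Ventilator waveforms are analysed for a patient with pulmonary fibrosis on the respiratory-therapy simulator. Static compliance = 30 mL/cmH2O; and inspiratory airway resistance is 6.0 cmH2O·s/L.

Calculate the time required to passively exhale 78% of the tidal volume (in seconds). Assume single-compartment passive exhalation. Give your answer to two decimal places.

τ = R × C = 6.0 × 30 mL/cmH2O = 6.0 × 0.030 L/cmH2O = 0.18 s.
Exhaled fraction f = 1 − e^(−t/τ) → t = −τ·ln(1 − f) = −0.18·ln(0.22) = 0.2725 s.

0.27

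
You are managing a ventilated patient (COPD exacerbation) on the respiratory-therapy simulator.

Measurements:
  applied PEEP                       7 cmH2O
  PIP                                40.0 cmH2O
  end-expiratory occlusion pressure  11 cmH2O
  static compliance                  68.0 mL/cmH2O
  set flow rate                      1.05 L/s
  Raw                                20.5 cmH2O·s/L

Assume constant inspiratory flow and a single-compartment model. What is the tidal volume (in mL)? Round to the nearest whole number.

508

Total PEEP = 11 cmH2O (set 7 + intrinsic 4); this is the baseline alveolar pressure.
Equation of motion (constant flow): PIP = Vt/C + R·V̇ + PEEP.
Vt/C = PIP − R·V̇ − PEEP = 40.0 − 21.525 − 11 = 7.475 cmH2O.
Vt = C × 7.475 = 68.0 × 7.475 = 508.3 mL.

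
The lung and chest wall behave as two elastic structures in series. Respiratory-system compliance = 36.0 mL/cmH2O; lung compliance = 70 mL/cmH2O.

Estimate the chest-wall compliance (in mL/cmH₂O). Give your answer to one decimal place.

74.1

1/Ccw = 1/Crs − 1/CL.
1/Ccw = 1/36.0 − 1/70 = 0.01349.
Ccw = 74.129 mL/cmH2O.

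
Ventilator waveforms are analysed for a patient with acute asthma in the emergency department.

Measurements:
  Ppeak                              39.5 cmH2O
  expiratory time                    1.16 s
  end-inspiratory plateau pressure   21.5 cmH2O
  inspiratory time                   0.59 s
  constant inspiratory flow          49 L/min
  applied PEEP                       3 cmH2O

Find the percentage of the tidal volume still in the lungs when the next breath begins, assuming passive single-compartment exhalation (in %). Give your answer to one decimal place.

Flow: 49 L/min ÷ 60 = 0.8167 L/s.
Vt = flow × Ti = 0.8167 L/s × 0.59 s × 1000 mL/L = 481.85 mL.
R = (PIP − Pplat)/V̇ = (39.5 − 21.5) / 0.8167 = 18.0/0.8167 = 22.04 cmH2O·s/L.
C = Vt/(Pplat − PEEP) = 481.85 / (21.5 − 3) = 481.85/18.5 = 26.046 mL/cmH2O.
τ = R × C = 22.04 × 0.02605 L/cmH2O = 0.5741 s.
Fraction remaining at end-expiration = e^(−Te/τ) = e^(−1.16/0.5741) = 0.1326 → 13.26%.

13.3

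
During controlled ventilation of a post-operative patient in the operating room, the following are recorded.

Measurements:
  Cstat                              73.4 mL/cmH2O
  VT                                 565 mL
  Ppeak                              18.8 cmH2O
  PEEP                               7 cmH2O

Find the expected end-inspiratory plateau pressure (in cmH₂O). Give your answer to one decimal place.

14.7

Pplat = PEEP + Vt / Cstat = 7 + 565 / 73.4 = 7 + 7.698 = 14.698 cmH2O.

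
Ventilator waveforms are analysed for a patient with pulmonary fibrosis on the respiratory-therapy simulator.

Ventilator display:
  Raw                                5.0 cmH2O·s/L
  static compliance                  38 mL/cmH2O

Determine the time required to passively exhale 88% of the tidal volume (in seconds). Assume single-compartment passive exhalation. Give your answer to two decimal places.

0.40

τ = R × C = 5.0 × 38 mL/cmH2O = 5.0 × 0.038 L/cmH2O = 0.19 s.
Exhaled fraction f = 1 − e^(−t/τ) → t = −τ·ln(1 − f) = −0.19·ln(0.12) = 0.4029 s.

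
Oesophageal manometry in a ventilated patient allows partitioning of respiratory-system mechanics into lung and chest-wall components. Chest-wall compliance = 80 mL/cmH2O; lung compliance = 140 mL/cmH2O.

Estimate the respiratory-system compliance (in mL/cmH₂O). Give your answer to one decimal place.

Lung and chest wall are elastances in series: 1/Crs = 1/CL + 1/Ccw.
1/Crs = 1/140 + 1/80 = 0.01964.
Crs = 50.916 mL/cmH2O.

50.9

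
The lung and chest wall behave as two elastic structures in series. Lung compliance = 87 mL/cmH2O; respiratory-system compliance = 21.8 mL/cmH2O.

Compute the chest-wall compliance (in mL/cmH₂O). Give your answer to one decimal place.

29.1

1/Ccw = 1/Crs − 1/CL.
1/Ccw = 1/21.8 − 1/87 = 0.03438.
Ccw = 29.087 mL/cmH2O.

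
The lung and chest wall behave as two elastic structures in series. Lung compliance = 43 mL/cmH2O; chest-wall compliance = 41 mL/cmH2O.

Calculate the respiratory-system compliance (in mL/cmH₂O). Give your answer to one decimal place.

Lung and chest wall are elastances in series: 1/Crs = 1/CL + 1/Ccw.
1/Crs = 1/43 + 1/41 = 0.04765.
Crs = 20.986 mL/cmH2O.

21.0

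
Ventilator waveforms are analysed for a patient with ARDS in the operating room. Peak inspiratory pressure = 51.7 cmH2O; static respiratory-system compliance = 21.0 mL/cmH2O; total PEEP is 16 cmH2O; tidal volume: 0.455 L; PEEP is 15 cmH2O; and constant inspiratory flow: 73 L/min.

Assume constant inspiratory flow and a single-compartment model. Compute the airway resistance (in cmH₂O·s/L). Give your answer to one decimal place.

11.5

Flow: 73 L/min ÷ 60 = 1.2167 L/s.
Total PEEP = 16 cmH2O (set 15 + intrinsic 1); this is the baseline alveolar pressure.
Equation of motion (constant flow): PIP = Vt/C + R·V̇ + PEEP.
R·V̇ = PIP − Vt/C − PEEP = 51.7 − 455/21.0 − 16 = 51.7 − 21.667 − 16 = 14.033 cmH2O.
R = 14.033 / 1.2167 = 11.534 cmH2O·s/L.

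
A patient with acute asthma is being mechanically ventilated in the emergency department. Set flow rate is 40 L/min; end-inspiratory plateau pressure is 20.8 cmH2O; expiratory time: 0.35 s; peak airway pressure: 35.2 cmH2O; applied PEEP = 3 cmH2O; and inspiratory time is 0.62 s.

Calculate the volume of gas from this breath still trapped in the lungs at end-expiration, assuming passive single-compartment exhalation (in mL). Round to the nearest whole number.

Flow: 40 L/min ÷ 60 = 0.6667 L/s.
Vt = flow × Ti = 0.6667 L/s × 0.62 s × 1000 mL/L = 413.35 mL.
R = (PIP − Pplat)/V̇ = (35.2 − 20.8) / 0.6667 = 14.4/0.6667 = 21.599 cmH2O·s/L.
C = Vt/(Pplat − PEEP) = 413.35 / (20.8 − 3) = 413.35/17.8 = 23.222 mL/cmH2O.
τ = R × C = 21.599 × 0.02322 L/cmH2O = 0.5015 s.
Fraction remaining = e^(−Te/τ) = e^(−0.35/0.5015) = 0.4976.
Trapped volume = 413.35 × 0.4976 = 205.68 mL.

206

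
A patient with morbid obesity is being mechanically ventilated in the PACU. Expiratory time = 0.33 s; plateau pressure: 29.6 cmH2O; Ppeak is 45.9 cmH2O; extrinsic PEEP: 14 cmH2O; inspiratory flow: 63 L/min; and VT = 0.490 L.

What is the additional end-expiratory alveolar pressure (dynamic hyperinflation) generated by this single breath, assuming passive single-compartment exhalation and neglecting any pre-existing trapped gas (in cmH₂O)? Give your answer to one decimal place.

7.9

Flow: 63 L/min ÷ 60 = 1.05 L/s.
R = (PIP − Pplat)/V̇ = (45.9 − 29.6) / 1.05 = 16.3/1.05 = 15.524 cmH2O·s/L.
C = Vt/(Pplat − PEEP) = 490.0 / (29.6 − 14) = 490.0/15.6 = 31.41 mL/cmH2O.
τ = R × C = 15.524 × 0.03141 L/cmH2O = 0.4876 s.
Fraction remaining = e^(−Te/τ) = e^(−0.33/0.4876) = 0.5082; trapped volume = 490.0 × 0.5082 = 249.02 mL.
Additional alveolar pressure from trapping ≈ V_trapped / C = 249.02 / 31.41 = 7.928 cmH2O.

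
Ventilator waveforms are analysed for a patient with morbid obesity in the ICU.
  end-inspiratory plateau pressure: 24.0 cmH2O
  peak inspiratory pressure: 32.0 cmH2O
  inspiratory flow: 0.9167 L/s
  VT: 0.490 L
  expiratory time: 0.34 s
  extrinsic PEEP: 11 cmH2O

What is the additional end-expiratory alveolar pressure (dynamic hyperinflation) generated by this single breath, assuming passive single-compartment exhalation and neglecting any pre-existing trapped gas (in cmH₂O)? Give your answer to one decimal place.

4.6

R = (PIP − Pplat)/V̇ = (32.0 − 24.0) / 0.9167 = 8.0/0.9167 = 8.727 cmH2O·s/L.
C = Vt/(Pplat − PEEP) = 490.0 / (24.0 − 11) = 490.0/13.0 = 37.692 mL/cmH2O.
τ = R × C = 8.727 × 0.03769 L/cmH2O = 0.3289 s.
Fraction remaining = e^(−Te/τ) = e^(−0.34/0.3289) = 0.3557; trapped volume = 490.0 × 0.3557 = 174.29 mL.
Additional alveolar pressure from trapping ≈ V_trapped / C = 174.29 / 37.692 = 4.624 cmH2O.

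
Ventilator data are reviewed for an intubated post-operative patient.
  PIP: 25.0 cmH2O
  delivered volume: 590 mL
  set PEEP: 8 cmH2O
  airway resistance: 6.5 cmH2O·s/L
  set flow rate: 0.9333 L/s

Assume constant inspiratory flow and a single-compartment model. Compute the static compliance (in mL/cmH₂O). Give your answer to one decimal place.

54.0

Equation of motion (constant flow): PIP = Vt/C + R·V̇ + PEEP.
Vt/C = PIP − R·V̇ − PEEP = 25.0 − 6.5×0.9333 − 8 = 25.0 − 6.066 − 8 = 10.934 cmH2O.
C = Vt / 10.934 = 590 / 10.934 = 53.96 mL/cmH2O.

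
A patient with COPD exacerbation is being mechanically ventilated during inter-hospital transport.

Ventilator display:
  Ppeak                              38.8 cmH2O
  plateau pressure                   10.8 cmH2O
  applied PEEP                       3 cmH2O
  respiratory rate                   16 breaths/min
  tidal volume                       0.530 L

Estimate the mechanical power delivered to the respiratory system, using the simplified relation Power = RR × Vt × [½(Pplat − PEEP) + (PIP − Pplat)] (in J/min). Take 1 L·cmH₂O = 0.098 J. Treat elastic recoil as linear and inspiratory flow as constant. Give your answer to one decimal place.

Per-breath work = Vt × [½(Pplat−PEEP) + (PIP−Pplat)] = 0.530 × [0.5×7.8 + 28.0] = 0.530 × 31.9 = 16.907 L·cmH2O.
Power = 16 × 16.907 = 270.51 L·cmH2O/min.
× 0.098 J/(L·cmH2O) → 26.51 J/min.

26.5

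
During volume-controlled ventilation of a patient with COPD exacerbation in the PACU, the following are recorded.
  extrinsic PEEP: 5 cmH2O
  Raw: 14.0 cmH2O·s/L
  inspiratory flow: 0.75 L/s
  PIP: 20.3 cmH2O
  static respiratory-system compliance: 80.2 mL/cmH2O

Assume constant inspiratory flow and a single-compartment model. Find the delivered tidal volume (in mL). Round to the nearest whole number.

385

Equation of motion (constant flow): PIP = Vt/C + R·V̇ + PEEP.
Vt/C = PIP − R·V̇ − PEEP = 20.3 − 10.5 − 5 = 4.8 cmH2O.
Vt = C × 4.8 = 80.2 × 4.8 = 384.96 mL.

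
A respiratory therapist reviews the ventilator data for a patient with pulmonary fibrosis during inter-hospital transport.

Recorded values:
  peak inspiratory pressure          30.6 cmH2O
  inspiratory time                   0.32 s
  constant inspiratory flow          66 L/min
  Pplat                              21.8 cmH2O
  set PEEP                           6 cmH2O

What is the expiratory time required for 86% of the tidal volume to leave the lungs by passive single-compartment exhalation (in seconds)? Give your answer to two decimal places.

0.35

Flow: 66 L/min ÷ 60 = 1.1 L/s.
Vt = flow × Ti = 1.1 L/s × 0.32 s × 1000 mL/L = 352.0 mL.
R = (PIP − Pplat)/V̇ = (30.6 − 21.8) / 1.1 = 8.8/1.1 = 8.0 cmH2O·s/L.
C = Vt/(Pplat − PEEP) = 352.0 / (21.8 − 6) = 352.0/15.8 = 22.278 mL/cmH2O.
τ = R × C = 8.0 × 0.02228 L/cmH2O = 0.1782 s.
t = −τ·ln(1 − 0.86) = −0.1782·ln(0.14) = 0.3504 s.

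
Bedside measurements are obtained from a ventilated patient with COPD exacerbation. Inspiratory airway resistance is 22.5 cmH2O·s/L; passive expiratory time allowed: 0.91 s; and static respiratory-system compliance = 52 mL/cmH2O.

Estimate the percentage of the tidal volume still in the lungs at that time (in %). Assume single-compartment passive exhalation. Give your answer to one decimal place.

45.9

τ = R × C = 22.5 × 52 mL/cmH2O = 22.5 × 0.052 L/cmH2O = 1.17 s.
Passive exhalation: V(t)/V₀ = e^(−t/τ) = e^(−0.91/1.17) = 0.4594.
Fraction remaining = 0.4594 → 45.94%.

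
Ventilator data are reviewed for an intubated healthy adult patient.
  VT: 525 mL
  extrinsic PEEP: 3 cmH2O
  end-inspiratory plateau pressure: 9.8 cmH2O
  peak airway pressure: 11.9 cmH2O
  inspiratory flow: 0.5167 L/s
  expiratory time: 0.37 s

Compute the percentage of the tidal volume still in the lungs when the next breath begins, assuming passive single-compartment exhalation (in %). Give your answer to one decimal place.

R = (PIP − Pplat)/V̇ = (11.9 − 9.8) / 0.5167 = 2.1/0.5167 = 4.064 cmH2O·s/L.
C = Vt/(Pplat − PEEP) = 525.0 / (9.8 − 3) = 525.0/6.8 = 77.206 mL/cmH2O.
τ = R × C = 4.064 × 0.07721 L/cmH2O = 0.3138 s.
Fraction remaining at end-expiration = e^(−Te/τ) = e^(−0.37/0.3138) = 0.3076 → 30.76%.

30.8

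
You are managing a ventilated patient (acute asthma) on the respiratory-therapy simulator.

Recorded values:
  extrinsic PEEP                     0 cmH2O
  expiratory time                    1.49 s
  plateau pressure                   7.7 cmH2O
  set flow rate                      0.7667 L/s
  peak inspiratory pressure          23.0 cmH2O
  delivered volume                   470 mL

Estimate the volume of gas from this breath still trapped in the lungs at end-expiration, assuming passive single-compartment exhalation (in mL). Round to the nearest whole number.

138

R = (PIP − Pplat)/V̇ = (23.0 − 7.7) / 0.7667 = 15.3/0.7667 = 19.956 cmH2O·s/L.
C = Vt/(Pplat − PEEP) = 470.0 / (7.7 − 0) = 470.0/7.7 = 61.039 mL/cmH2O.
τ = R × C = 19.956 × 0.06104 L/cmH2O = 1.218 s.
Fraction remaining = e^(−Te/τ) = e^(−1.49/1.218) = 0.2943.
Trapped volume = 470.0 × 0.2943 = 138.32 mL.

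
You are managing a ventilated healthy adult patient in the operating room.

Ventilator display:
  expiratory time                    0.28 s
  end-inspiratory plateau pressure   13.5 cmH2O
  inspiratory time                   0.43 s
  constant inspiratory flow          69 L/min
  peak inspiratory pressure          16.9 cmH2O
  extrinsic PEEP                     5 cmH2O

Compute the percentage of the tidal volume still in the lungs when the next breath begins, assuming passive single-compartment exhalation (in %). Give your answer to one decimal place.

19.6

Flow: 69 L/min ÷ 60 = 1.15 L/s.
Vt = flow × Ti = 1.15 L/s × 0.43 s × 1000 mL/L = 494.5 mL.
R = (PIP − Pplat)/V̇ = (16.9 − 13.5) / 1.15 = 3.4/1.15 = 2.957 cmH2O·s/L.
C = Vt/(Pplat − PEEP) = 494.5 / (13.5 − 5) = 494.5/8.5 = 58.176 mL/cmH2O.
τ = R × C = 2.957 × 0.05818 L/cmH2O = 0.172 s.
Fraction remaining at end-expiration = e^(−Te/τ) = e^(−0.28/0.172) = 0.1963 → 19.63%.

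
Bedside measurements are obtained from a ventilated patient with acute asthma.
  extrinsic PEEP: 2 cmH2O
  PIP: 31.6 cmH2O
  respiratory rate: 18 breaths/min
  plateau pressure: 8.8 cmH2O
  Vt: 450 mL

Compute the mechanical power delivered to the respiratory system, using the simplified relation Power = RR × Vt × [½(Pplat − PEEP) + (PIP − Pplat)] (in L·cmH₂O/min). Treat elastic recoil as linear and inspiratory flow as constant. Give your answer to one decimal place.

Per-breath work = Vt × [½(Pplat−PEEP) + (PIP−Pplat)] = 0.450 × [0.5×6.8 + 22.8] = 0.450 × 26.2 = 11.79 L·cmH2O.
Power = 18 × 11.79 = 212.22 L·cmH2O/min.

212.2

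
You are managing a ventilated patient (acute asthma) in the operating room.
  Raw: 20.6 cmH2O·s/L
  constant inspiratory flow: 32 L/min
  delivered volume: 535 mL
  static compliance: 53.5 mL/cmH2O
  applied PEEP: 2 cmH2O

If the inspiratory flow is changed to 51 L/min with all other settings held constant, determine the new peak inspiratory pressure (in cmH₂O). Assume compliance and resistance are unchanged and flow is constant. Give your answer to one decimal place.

Flow: 32 L/min ÷ 60 = 0.5333 L/s.
New flow: 51 L/min ÷ 60 = 0.85 L/s.
PIP = Vt/C + R·V̇ + PEEP (constant-flow equation of motion).
Only the resistive term changes: ΔPIP = R × ΔV̇ = 20.6 × (0.85 − 0.5333) = 20.6 × 0.3167 = 6.524 cmH2O.
Original PIP = 535/53.5 + 20.6×0.5333 + 2 = 22.986 cmH2O; new PIP = 22.986 + (6.524) = 29.51 cmH2O.

29.5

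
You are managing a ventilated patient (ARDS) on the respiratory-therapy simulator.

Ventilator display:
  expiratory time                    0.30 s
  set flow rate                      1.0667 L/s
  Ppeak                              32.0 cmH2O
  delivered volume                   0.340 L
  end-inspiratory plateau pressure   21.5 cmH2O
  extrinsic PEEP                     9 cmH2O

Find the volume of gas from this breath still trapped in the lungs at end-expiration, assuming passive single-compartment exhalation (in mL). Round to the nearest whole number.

R = (PIP − Pplat)/V̇ = (32.0 − 21.5) / 1.0667 = 10.5/1.0667 = 9.843 cmH2O·s/L.
C = Vt/(Pplat − PEEP) = 340.0 / (21.5 − 9) = 340.0/12.5 = 27.2 mL/cmH2O.
τ = R × C = 9.843 × 0.0272 L/cmH2O = 0.2677 s.
Fraction remaining = e^(−Te/τ) = e^(−0.30/0.2677) = 0.3261.
Trapped volume = 340.0 × 0.3261 = 110.87 mL.

111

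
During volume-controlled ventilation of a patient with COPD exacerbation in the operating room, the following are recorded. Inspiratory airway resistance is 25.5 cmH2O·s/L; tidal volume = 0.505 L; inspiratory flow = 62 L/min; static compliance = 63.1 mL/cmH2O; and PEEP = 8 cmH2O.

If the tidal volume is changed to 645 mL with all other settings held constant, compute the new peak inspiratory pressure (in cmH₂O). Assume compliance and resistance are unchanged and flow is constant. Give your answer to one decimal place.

44.6

Flow: 62 L/min ÷ 60 = 1.0333 L/s.
PIP = Vt/C + R·V̇ + PEEP (constant-flow equation of motion).
Only the elastic term changes: ΔPIP = ΔVt / C = (645 − 505) / 63.1 = 2.219 cmH2O.
Original PIP = 505/63.1 + 25.5×1.0333 + 8 = 42.352 cmH2O; new PIP = 42.352 + (2.219) = 44.571 cmH2O.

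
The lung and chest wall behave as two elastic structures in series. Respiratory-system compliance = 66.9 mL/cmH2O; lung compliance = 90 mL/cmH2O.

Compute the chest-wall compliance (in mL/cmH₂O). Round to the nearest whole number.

1/Ccw = 1/Crs − 1/CL.
1/Ccw = 1/66.9 − 1/90 = 0.003837.
Ccw = 260.62 mL/cmH2O.

261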